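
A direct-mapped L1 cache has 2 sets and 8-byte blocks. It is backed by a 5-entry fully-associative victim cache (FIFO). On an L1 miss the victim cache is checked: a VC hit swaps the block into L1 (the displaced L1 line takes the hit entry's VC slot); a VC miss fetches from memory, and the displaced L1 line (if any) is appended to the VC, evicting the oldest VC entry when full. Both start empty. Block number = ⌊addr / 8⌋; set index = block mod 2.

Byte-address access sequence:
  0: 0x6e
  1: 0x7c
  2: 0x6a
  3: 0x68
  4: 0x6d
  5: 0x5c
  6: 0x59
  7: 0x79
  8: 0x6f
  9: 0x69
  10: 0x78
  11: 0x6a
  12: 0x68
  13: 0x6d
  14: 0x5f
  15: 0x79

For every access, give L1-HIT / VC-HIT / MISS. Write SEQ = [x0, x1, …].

#0 0x6e→b13/s1 MISS; vc=[]
#1 0x7c→b15/s1 MISS; vc=[13]
#2 0x6a→b13/s1 VC-HIT; vc=[15]
#3 0x68→b13/s1 L1-HIT; vc=[15]
#4 0x6d→b13/s1 L1-HIT; vc=[15]
#5 0x5c→b11/s1 MISS; vc=[15,13]
#6 0x59→b11/s1 L1-HIT; vc=[15,13]
#7 0x79→b15/s1 VC-HIT; vc=[11,13]
#8 0x6f→b13/s1 VC-HIT; vc=[11,15]
#9 0x69→b13/s1 L1-HIT; vc=[11,15]
#10 0x78→b15/s1 VC-HIT; vc=[11,13]
#11 0x6a→b13/s1 VC-HIT; vc=[11,15]
#12 0x68→b13/s1 L1-HIT; vc=[11,15]
#13 0x6d→b13/s1 L1-HIT; vc=[11,15]
#14 0x5f→b11/s1 VC-HIT; vc=[13,15]
#15 0x79→b15/s1 VC-HIT; vc=[13,11]

SEQ = [MISS, MISS, VC-HIT, L1-HIT, L1-HIT, MISS, L1-HIT, VC-HIT, VC-HIT, L1-HIT, VC-HIT, VC-HIT, L1-HIT, L1-HIT, VC-HIT, VC-HIT]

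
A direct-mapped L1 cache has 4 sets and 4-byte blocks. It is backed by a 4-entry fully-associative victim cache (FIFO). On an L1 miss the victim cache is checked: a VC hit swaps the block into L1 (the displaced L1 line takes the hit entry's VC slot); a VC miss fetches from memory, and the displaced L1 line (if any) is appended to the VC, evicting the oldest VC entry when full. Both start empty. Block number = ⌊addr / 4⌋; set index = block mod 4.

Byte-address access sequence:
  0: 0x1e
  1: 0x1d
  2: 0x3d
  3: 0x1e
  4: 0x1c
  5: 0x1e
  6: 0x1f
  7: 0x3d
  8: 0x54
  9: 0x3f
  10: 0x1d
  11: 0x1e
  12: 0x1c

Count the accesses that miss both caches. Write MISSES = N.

0: 0x1e (blk 7, set 3) → MISS  vc=[]
1: 0x1d (blk 7, set 3) → L1-HIT  vc=[]
2: 0x3d (blk 15, set 3) → MISS  vc=[7]
3: 0x1e (blk 7, set 3) → VC-HIT  vc=[15]
4: 0x1c (blk 7, set 3) → L1-HIT  vc=[15]
5: 0x1e (blk 7, set 3) → L1-HIT  vc=[15]
6: 0x1f (blk 7, set 3) → L1-HIT  vc=[15]
7: 0x3d (blk 15, set 3) → VC-HIT  vc=[7]
8: 0x54 (blk 21, set 1) → MISS  vc=[7]
9: 0x3f (blk 15, set 3) → L1-HIT  vc=[7]
10: 0x1d (blk 7, set 3) → VC-HIT  vc=[15]
11: 0x1e (blk 7, set 3) → L1-HIT  vc=[15]
12: 0x1c (blk 7, set 3) → L1-HIT  vc=[15]

MISSES = 3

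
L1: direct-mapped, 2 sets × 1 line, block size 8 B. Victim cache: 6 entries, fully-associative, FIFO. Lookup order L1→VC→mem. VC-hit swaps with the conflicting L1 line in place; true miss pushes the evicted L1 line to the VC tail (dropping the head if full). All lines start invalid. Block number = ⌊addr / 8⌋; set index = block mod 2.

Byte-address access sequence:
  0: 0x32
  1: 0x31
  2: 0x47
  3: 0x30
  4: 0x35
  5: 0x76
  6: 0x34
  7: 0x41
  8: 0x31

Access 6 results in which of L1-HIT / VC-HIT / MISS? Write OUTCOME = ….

  [0] addr=0x32 blk=6 s=0: MISS | VC []
  [1] addr=0x31 blk=6 s=0: L1-HIT | VC []
  [2] addr=0x47 blk=8 s=0: MISS | VC [6]
  [3] addr=0x30 blk=6 s=0: VC-HIT | VC [8]
  [4] addr=0x35 blk=6 s=0: L1-HIT | VC [8]
  [5] addr=0x76 blk=14 s=0: MISS | VC [8, 6]
  [6] addr=0x34 blk=6 s=0: VC-HIT | VC [8, 14]
  [7] addr=0x41 blk=8 s=0: VC-HIT | VC [6, 14]
  [8] addr=0x31 blk=6 s=0: VC-HIT | VC [8, 14]

OUTCOME = VC-HIT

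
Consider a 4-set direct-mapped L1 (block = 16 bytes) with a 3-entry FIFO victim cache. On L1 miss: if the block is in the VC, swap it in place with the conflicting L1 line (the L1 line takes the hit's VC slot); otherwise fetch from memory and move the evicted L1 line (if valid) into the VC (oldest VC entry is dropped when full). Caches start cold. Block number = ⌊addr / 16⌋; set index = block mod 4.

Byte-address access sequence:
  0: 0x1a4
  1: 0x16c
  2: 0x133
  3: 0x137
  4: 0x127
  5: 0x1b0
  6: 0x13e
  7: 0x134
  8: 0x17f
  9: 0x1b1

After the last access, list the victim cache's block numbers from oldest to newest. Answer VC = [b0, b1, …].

VC = [22, 23, 19]

#0 0x1a4→b26/s2 MISS; vc=[]
#1 0x16c→b22/s2 MISS; vc=[26]
#2 0x133→b19/s3 MISS; vc=[26]
#3 0x137→b19/s3 L1-HIT; vc=[26]
#4 0x127→b18/s2 MISS; vc=[26,22]
#5 0x1b0→b27/s3 MISS; vc=[26,22,19]
#6 0x13e→b19/s3 VC-HIT; vc=[26,22,27]
#7 0x134→b19/s3 L1-HIT; vc=[26,22,27]
#8 0x17f→b23/s3 MISS; vc=[22,27,19]
#9 0x1b1→b27/s3 VC-HIT; vc=[22,23,19]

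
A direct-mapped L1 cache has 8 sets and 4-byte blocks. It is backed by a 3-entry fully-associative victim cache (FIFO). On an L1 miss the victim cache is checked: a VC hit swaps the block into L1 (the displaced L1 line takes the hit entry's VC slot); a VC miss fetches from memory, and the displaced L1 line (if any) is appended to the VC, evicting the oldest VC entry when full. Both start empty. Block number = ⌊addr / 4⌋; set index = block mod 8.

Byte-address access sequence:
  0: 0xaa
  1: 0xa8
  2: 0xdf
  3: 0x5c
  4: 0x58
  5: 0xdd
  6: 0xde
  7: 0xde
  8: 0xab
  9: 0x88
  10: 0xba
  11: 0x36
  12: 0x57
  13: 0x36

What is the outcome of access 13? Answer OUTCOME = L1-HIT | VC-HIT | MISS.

OUTCOME = VC-HIT

0: 0xaa (blk 42, set 2) → MISS  vc=[]
1: 0xa8 (blk 42, set 2) → L1-HIT  vc=[]
2: 0xdf (blk 55, set 7) → MISS  vc=[]
3: 0x5c (blk 23, set 7) → MISS  vc=[55]
4: 0x58 (blk 22, set 6) → MISS  vc=[55]
5: 0xdd (blk 55, set 7) → VC-HIT  vc=[23]
6: 0xde (blk 55, set 7) → L1-HIT  vc=[23]
7: 0xde (blk 55, set 7) → L1-HIT  vc=[23]
8: 0xab (blk 42, set 2) → L1-HIT  vc=[23]
9: 0x88 (blk 34, set 2) → MISS  vc=[23, 42]
10: 0xba (blk 46, set 6) → MISS  vc=[23, 42, 22]
11: 0x36 (blk 13, set 5) → MISS  vc=[23, 42, 22]
12: 0x57 (blk 21, set 5) → MISS  vc=[42, 22, 13]
13: 0x36 (blk 13, set 5) → VC-HIT  vc=[42, 22, 21]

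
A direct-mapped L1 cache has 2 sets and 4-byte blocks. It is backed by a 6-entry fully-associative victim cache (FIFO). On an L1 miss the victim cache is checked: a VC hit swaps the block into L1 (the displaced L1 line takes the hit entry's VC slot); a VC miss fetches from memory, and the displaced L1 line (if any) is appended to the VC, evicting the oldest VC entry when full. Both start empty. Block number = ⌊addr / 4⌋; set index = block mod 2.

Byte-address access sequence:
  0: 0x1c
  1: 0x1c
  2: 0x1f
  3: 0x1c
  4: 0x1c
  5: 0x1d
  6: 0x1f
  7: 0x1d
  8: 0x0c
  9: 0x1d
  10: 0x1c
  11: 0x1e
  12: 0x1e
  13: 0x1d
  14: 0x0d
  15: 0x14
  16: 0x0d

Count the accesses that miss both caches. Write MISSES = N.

MISSES = 3

  [0] addr=0x1c blk=7 s=1: MISS | VC []
  [1] addr=0x1c blk=7 s=1: L1-HIT | VC []
  [2] addr=0x1f blk=7 s=1: L1-HIT | VC []
  [3] addr=0x1c blk=7 s=1: L1-HIT | VC []
  [4] addr=0x1c blk=7 s=1: L1-HIT | VC []
  [5] addr=0x1d blk=7 s=1: L1-HIT | VC []
  [6] addr=0x1f blk=7 s=1: L1-HIT | VC []
  [7] addr=0x1d blk=7 s=1: L1-HIT | VC []
  [8] addr=0xc blk=3 s=1: MISS | VC [7]
  [9] addr=0x1d blk=7 s=1: VC-HIT | VC [3]
  [10] addr=0x1c blk=7 s=1: L1-HIT | VC [3]
  [11] addr=0x1e blk=7 s=1: L1-HIT | VC [3]
  [12] addr=0x1e blk=7 s=1: L1-HIT | VC [3]
  [13] addr=0x1d blk=7 s=1: L1-HIT | VC [3]
  [14] addr=0xd blk=3 s=1: VC-HIT | VC [7]
  [15] addr=0x14 blk=5 s=1: MISS | VC [7, 3]
  [16] addr=0xd blk=3 s=1: VC-HIT | VC [7, 5]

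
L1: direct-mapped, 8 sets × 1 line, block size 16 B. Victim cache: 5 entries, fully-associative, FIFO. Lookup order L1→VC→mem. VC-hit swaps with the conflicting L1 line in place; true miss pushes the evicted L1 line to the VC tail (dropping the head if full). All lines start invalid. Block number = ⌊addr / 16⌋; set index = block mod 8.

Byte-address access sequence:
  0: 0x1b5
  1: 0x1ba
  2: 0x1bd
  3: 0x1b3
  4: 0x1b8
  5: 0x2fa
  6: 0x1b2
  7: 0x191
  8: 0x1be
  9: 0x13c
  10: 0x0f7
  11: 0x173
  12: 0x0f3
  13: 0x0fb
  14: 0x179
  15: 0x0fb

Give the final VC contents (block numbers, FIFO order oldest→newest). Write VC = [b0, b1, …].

VC = [27, 47, 23]

0: 0x1b5 (blk 27, set 3) → MISS  vc=[]
1: 0x1ba (blk 27, set 3) → L1-HIT  vc=[]
2: 0x1bd (blk 27, set 3) → L1-HIT  vc=[]
3: 0x1b3 (blk 27, set 3) → L1-HIT  vc=[]
4: 0x1b8 (blk 27, set 3) → L1-HIT  vc=[]
5: 0x2fa (blk 47, set 7) → MISS  vc=[]
6: 0x1b2 (blk 27, set 3) → L1-HIT  vc=[]
7: 0x191 (blk 25, set 1) → MISS  vc=[]
8: 0x1be (blk 27, set 3) → L1-HIT  vc=[]
9: 0x13c (blk 19, set 3) → MISS  vc=[27]
10: 0xf7 (blk 15, set 7) → MISS  vc=[27, 47]
11: 0x173 (blk 23, set 7) → MISS  vc=[27, 47, 15]
12: 0xf3 (blk 15, set 7) → VC-HIT  vc=[27, 47, 23]
13: 0xfb (blk 15, set 7) → L1-HIT  vc=[27, 47, 23]
14: 0x179 (blk 23, set 7) → VC-HIT  vc=[27, 47, 15]
15: 0xfb (blk 15, set 7) → VC-HIT  vc=[27, 47, 23]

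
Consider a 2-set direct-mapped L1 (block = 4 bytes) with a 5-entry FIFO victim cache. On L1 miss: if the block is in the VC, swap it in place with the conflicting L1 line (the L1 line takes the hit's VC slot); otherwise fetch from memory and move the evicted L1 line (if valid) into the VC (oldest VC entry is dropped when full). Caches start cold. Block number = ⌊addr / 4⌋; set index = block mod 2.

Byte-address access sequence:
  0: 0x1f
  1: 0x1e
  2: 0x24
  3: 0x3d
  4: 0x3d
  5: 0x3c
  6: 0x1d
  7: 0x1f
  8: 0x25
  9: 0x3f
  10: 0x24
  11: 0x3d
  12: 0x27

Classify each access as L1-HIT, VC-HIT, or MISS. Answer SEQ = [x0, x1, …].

SEQ = [MISS, L1-HIT, MISS, MISS, L1-HIT, L1-HIT, VC-HIT, L1-HIT, VC-HIT, VC-HIT, VC-HIT, VC-HIT, VC-HIT]

  [0] addr=0x1f blk=7 s=1: MISS | VC []
  [1] addr=0x1e blk=7 s=1: L1-HIT | VC []
  [2] addr=0x24 blk=9 s=1: MISS | VC [7]
  [3] addr=0x3d blk=15 s=1: MISS | VC [7, 9]
  [4] addr=0x3d blk=15 s=1: L1-HIT | VC [7, 9]
  [5] addr=0x3c blk=15 s=1: L1-HIT | VC [7, 9]
  [6] addr=0x1d blk=7 s=1: VC-HIT | VC [15, 9]
  [7] addr=0x1f blk=7 s=1: L1-HIT | VC [15, 9]
  [8] addr=0x25 blk=9 s=1: VC-HIT | VC [15, 7]
  [9] addr=0x3f blk=15 s=1: VC-HIT | VC [9, 7]
  [10] addr=0x24 blk=9 s=1: VC-HIT | VC [15, 7]
  [11] addr=0x3d blk=15 s=1: VC-HIT | VC [9, 7]
  [12] addr=0x27 blk=9 s=1: VC-HIT | VC [15, 7]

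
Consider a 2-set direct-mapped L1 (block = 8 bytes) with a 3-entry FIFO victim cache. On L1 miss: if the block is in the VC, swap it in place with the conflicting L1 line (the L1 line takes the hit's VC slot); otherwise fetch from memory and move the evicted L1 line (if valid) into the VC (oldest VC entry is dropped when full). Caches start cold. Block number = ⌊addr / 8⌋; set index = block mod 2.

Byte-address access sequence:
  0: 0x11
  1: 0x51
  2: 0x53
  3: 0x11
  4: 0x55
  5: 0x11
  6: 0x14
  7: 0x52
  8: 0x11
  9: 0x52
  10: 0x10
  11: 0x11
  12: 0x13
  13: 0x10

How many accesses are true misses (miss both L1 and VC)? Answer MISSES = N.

0: 0x11 (blk 2, set 0) → MISS  vc=[]
1: 0x51 (blk 10, set 0) → MISS  vc=[2]
2: 0x53 (blk 10, set 0) → L1-HIT  vc=[2]
3: 0x11 (blk 2, set 0) → VC-HIT  vc=[10]
4: 0x55 (blk 10, set 0) → VC-HIT  vc=[2]
5: 0x11 (blk 2, set 0) → VC-HIT  vc=[10]
6: 0x14 (blk 2, set 0) → L1-HIT  vc=[10]
7: 0x52 (blk 10, set 0) → VC-HIT  vc=[2]
8: 0x11 (blk 2, set 0) → VC-HIT  vc=[10]
9: 0x52 (blk 10, set 0) → VC-HIT  vc=[2]
10: 0x10 (blk 2, set 0) → VC-HIT  vc=[10]
11: 0x11 (blk 2, set 0) → L1-HIT  vc=[10]
12: 0x13 (blk 2, set 0) → L1-HIT  vc=[10]
13: 0x10 (blk 2, set 0) → L1-HIT  vc=[10]

MISSES = 2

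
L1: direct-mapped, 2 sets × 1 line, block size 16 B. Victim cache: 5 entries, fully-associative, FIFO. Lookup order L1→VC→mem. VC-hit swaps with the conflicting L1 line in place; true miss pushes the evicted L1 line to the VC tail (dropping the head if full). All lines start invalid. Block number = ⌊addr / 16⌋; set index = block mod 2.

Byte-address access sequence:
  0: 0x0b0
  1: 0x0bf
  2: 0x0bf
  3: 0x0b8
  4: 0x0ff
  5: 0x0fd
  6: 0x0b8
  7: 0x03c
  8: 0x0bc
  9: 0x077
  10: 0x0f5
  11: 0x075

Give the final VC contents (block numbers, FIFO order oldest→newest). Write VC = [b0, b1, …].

VC = [15, 3, 11]

#0 0xb0→b11/s1 MISS; vc=[]
#1 0xbf→b11/s1 L1-HIT; vc=[]
#2 0xbf→b11/s1 L1-HIT; vc=[]
#3 0xb8→b11/s1 L1-HIT; vc=[]
#4 0xff→b15/s1 MISS; vc=[11]
#5 0xfd→b15/s1 L1-HIT; vc=[11]
#6 0xb8→b11/s1 VC-HIT; vc=[15]
#7 0x3c→b3/s1 MISS; vc=[15,11]
#8 0xbc→b11/s1 VC-HIT; vc=[15,3]
#9 0x77→b7/s1 MISS; vc=[15,3,11]
#10 0xf5→b15/s1 VC-HIT; vc=[7,3,11]
#11 0x75→b7/s1 VC-HIT; vc=[15,3,11]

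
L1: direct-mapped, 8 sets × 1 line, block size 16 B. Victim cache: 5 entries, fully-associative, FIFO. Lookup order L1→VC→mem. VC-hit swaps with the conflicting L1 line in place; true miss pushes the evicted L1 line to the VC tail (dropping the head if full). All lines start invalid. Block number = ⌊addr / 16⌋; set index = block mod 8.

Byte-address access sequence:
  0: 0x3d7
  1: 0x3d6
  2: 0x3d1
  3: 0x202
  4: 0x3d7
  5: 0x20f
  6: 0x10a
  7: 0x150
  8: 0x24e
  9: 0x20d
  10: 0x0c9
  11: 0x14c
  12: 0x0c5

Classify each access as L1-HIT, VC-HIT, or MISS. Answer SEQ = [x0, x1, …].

0: 0x3d7 (blk 61, set 5) → MISS  vc=[]
1: 0x3d6 (blk 61, set 5) → L1-HIT  vc=[]
2: 0x3d1 (blk 61, set 5) → L1-HIT  vc=[]
3: 0x202 (blk 32, set 0) → MISS  vc=[]
4: 0x3d7 (blk 61, set 5) → L1-HIT  vc=[]
5: 0x20f (blk 32, set 0) → L1-HIT  vc=[]
6: 0x10a (blk 16, set 0) → MISS  vc=[32]
7: 0x150 (blk 21, set 5) → MISS  vc=[32, 61]
8: 0x24e (blk 36, set 4) → MISS  vc=[32, 61]
9: 0x20d (blk 32, set 0) → VC-HIT  vc=[16, 61]
10: 0xc9 (blk 12, set 4) → MISS  vc=[16, 61, 36]
11: 0x14c (blk 20, set 4) → MISS  vc=[16, 61, 36, 12]
12: 0xc5 (blk 12, set 4) → VC-HIT  vc=[16, 61, 36, 20]

SEQ = [MISS, L1-HIT, L1-HIT, MISS, L1-HIT, L1-HIT, MISS, MISS, MISS, VC-HIT, MISS, MISS, VC-HIT]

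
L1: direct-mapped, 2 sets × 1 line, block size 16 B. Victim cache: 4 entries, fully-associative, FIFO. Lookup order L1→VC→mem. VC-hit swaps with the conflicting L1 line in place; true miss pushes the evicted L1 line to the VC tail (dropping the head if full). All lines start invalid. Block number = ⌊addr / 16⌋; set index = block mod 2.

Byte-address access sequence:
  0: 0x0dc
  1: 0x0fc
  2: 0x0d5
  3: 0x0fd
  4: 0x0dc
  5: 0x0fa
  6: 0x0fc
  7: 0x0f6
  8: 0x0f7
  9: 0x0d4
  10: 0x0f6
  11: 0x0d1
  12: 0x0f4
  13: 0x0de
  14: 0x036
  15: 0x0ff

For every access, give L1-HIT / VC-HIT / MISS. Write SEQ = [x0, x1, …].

SEQ = [MISS, MISS, VC-HIT, VC-HIT, VC-HIT, VC-HIT, L1-HIT, L1-HIT, L1-HIT, VC-HIT, VC-HIT, VC-HIT, VC-HIT, VC-HIT, MISS, VC-HIT]

  [0] addr=0xdc blk=13 s=1: MISS | VC []
  [1] addr=0xfc blk=15 s=1: MISS | VC [13]
  [2] addr=0xd5 blk=13 s=1: VC-HIT | VC [15]
  [3] addr=0xfd blk=15 s=1: VC-HIT | VC [13]
  [4] addr=0xdc blk=13 s=1: VC-HIT | VC [15]
  [5] addr=0xfa blk=15 s=1: VC-HIT | VC [13]
  [6] addr=0xfc blk=15 s=1: L1-HIT | VC [13]
  [7] addr=0xf6 blk=15 s=1: L1-HIT | VC [13]
  [8] addr=0xf7 blk=15 s=1: L1-HIT | VC [13]
  [9] addr=0xd4 blk=13 s=1: VC-HIT | VC [15]
  [10] addr=0xf6 blk=15 s=1: VC-HIT | VC [13]
  [11] addr=0xd1 blk=13 s=1: VC-HIT | VC [15]
  [12] addr=0xf4 blk=15 s=1: VC-HIT | VC [13]
  [13] addr=0xde blk=13 s=1: VC-HIT | VC [15]
  [14] addr=0x36 blk=3 s=1: MISS | VC [15, 13]
  [15] addr=0xff blk=15 s=1: VC-HIT | VC [3, 13]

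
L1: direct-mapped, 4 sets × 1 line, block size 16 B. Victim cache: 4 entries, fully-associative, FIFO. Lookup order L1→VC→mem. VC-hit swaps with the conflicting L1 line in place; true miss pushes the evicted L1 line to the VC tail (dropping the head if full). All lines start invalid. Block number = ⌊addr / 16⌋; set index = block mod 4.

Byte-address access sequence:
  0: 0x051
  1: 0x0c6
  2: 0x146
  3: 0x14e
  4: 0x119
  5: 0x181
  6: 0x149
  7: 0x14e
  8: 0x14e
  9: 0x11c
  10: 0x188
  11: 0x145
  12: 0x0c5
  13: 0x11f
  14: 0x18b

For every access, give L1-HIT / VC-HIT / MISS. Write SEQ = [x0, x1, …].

SEQ = [MISS, MISS, MISS, L1-HIT, MISS, MISS, VC-HIT, L1-HIT, L1-HIT, L1-HIT, VC-HIT, VC-HIT, VC-HIT, L1-HIT, VC-HIT]

0: 0x51 (blk 5, set 1) → MISS  vc=[]
1: 0xc6 (blk 12, set 0) → MISS  vc=[]
2: 0x146 (blk 20, set 0) → MISS  vc=[12]
3: 0x14e (blk 20, set 0) → L1-HIT  vc=[12]
4: 0x119 (blk 17, set 1) → MISS  vc=[12, 5]
5: 0x181 (blk 24, set 0) → MISS  vc=[12, 5, 20]
6: 0x149 (blk 20, set 0) → VC-HIT  vc=[12, 5, 24]
7: 0x14e (blk 20, set 0) → L1-HIT  vc=[12, 5, 24]
8: 0x14e (blk 20, set 0) → L1-HIT  vc=[12, 5, 24]
9: 0x11c (blk 17, set 1) → L1-HIT  vc=[12, 5, 24]
10: 0x188 (blk 24, set 0) → VC-HIT  vc=[12, 5, 20]
11: 0x145 (blk 20, set 0) → VC-HIT  vc=[12, 5, 24]
12: 0xc5 (blk 12, set 0) → VC-HIT  vc=[20, 5, 24]
13: 0x11f (blk 17, set 1) → L1-HIT  vc=[20, 5, 24]
14: 0x18b (blk 24, set 0) → VC-HIT  vc=[20, 5, 12]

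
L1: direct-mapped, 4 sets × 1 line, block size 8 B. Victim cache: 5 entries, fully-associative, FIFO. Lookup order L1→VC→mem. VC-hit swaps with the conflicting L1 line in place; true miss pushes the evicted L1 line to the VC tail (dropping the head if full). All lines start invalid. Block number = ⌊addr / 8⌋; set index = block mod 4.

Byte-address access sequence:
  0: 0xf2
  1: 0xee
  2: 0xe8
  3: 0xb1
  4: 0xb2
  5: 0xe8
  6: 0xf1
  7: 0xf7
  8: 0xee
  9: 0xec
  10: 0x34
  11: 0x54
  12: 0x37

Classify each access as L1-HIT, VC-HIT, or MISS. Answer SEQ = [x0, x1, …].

SEQ = [MISS, MISS, L1-HIT, MISS, L1-HIT, L1-HIT, VC-HIT, L1-HIT, L1-HIT, L1-HIT, MISS, MISS, VC-HIT]

#0 0xf2→b30/s2 MISS; vc=[]
#1 0xee→b29/s1 MISS; vc=[]
#2 0xe8→b29/s1 L1-HIT; vc=[]
#3 0xb1→b22/s2 MISS; vc=[30]
#4 0xb2→b22/s2 L1-HIT; vc=[30]
#5 0xe8→b29/s1 L1-HIT; vc=[30]
#6 0xf1→b30/s2 VC-HIT; vc=[22]
#7 0xf7→b30/s2 L1-HIT; vc=[22]
#8 0xee→b29/s1 L1-HIT; vc=[22]
#9 0xec→b29/s1 L1-HIT; vc=[22]
#10 0x34→b6/s2 MISS; vc=[22,30]
#11 0x54→b10/s2 MISS; vc=[22,30,6]
#12 0x37→b6/s2 VC-HIT; vc=[22,30,10]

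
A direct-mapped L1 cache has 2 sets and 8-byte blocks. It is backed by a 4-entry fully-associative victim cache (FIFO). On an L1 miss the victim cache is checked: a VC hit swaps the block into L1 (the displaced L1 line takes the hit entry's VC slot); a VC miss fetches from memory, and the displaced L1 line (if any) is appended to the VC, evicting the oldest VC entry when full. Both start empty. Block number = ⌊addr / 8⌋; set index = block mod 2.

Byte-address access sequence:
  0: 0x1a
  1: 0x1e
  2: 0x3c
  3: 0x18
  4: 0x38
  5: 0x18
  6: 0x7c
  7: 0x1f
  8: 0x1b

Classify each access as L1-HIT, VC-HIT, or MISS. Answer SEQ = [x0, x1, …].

  [0] addr=0x1a blk=3 s=1: MISS | VC []
  [1] addr=0x1e blk=3 s=1: L1-HIT | VC []
  [2] addr=0x3c blk=7 s=1: MISS | VC [3]
  [3] addr=0x18 blk=3 s=1: VC-HIT | VC [7]
  [4] addr=0x38 blk=7 s=1: VC-HIT | VC [3]
  [5] addr=0x18 blk=3 s=1: VC-HIT | VC [7]
  [6] addr=0x7c blk=15 s=1: MISS | VC [7, 3]
  [7] addr=0x1f blk=3 s=1: VC-HIT | VC [7, 15]
  [8] addr=0x1b blk=3 s=1: L1-HIT | VC [7, 15]

SEQ = [MISS, L1-HIT, MISS, VC-HIT, VC-HIT, VC-HIT, MISS, VC-HIT, L1-HIT]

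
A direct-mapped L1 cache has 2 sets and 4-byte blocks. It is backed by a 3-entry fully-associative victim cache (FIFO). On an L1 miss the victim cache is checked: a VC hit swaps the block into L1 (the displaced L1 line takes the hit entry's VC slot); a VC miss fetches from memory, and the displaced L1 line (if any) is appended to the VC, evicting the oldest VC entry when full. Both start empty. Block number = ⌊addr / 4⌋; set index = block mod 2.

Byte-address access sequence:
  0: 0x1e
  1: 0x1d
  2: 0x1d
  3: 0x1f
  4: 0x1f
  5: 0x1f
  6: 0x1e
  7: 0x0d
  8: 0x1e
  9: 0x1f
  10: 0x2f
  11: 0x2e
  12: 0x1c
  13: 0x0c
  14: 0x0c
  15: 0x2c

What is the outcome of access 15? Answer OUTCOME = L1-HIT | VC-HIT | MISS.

0: 0x1e (blk 7, set 1) → MISS  vc=[]
1: 0x1d (blk 7, set 1) → L1-HIT  vc=[]
2: 0x1d (blk 7, set 1) → L1-HIT  vc=[]
3: 0x1f (blk 7, set 1) → L1-HIT  vc=[]
4: 0x1f (blk 7, set 1) → L1-HIT  vc=[]
5: 0x1f (blk 7, set 1) → L1-HIT  vc=[]
6: 0x1e (blk 7, set 1) → L1-HIT  vc=[]
7: 0xd (blk 3, set 1) → MISS  vc=[7]
8: 0x1e (blk 7, set 1) → VC-HIT  vc=[3]
9: 0x1f (blk 7, set 1) → L1-HIT  vc=[3]
10: 0x2f (blk 11, set 1) → MISS  vc=[3, 7]
11: 0x2e (blk 11, set 1) → L1-HIT  vc=[3, 7]
12: 0x1c (blk 7, set 1) → VC-HIT  vc=[3, 11]
13: 0xc (blk 3, set 1) → VC-HIT  vc=[7, 11]
14: 0xc (blk 3, set 1) → L1-HIT  vc=[7, 11]
15: 0x2c (blk 11, set 1) → VC-HIT  vc=[7, 3]

OUTCOME = VC-HIT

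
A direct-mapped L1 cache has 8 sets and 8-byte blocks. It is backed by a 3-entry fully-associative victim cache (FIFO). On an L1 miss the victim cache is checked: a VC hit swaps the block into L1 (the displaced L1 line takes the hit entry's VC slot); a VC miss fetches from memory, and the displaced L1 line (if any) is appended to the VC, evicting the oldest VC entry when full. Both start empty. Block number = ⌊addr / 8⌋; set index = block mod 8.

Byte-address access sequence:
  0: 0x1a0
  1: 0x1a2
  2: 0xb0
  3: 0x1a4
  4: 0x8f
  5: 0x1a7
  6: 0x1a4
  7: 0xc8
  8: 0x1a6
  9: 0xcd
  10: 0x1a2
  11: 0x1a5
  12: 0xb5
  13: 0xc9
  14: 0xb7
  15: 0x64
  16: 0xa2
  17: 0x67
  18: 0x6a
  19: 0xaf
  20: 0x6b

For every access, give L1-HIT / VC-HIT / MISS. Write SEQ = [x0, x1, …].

0: 0x1a0 (blk 52, set 4) → MISS  vc=[]
1: 0x1a2 (blk 52, set 4) → L1-HIT  vc=[]
2: 0xb0 (blk 22, set 6) → MISS  vc=[]
3: 0x1a4 (blk 52, set 4) → L1-HIT  vc=[]
4: 0x8f (blk 17, set 1) → MISS  vc=[]
5: 0x1a7 (blk 52, set 4) → L1-HIT  vc=[]
6: 0x1a4 (blk 52, set 4) → L1-HIT  vc=[]
7: 0xc8 (blk 25, set 1) → MISS  vc=[17]
8: 0x1a6 (blk 52, set 4) → L1-HIT  vc=[17]
9: 0xcd (blk 25, set 1) → L1-HIT  vc=[17]
10: 0x1a2 (blk 52, set 4) → L1-HIT  vc=[17]
11: 0x1a5 (blk 52, set 4) → L1-HIT  vc=[17]
12: 0xb5 (blk 22, set 6) → L1-HIT  vc=[17]
13: 0xc9 (blk 25, set 1) → L1-HIT  vc=[17]
14: 0xb7 (blk 22, set 6) → L1-HIT  vc=[17]
15: 0x64 (blk 12, set 4) → MISS  vc=[17, 52]
16: 0xa2 (blk 20, set 4) → MISS  vc=[17, 52, 12]
17: 0x67 (blk 12, set 4) → VC-HIT  vc=[17, 52, 20]
18: 0x6a (blk 13, set 5) → MISS  vc=[17, 52, 20]
19: 0xaf (blk 21, set 5) → MISS  vc=[52, 20, 13]
20: 0x6b (blk 13, set 5) → VC-HIT  vc=[52, 20, 21]

SEQ = [MISS, L1-HIT, MISS, L1-HIT, MISS, L1-HIT, L1-HIT, MISS, L1-HIT, L1-HIT, L1-HIT, L1-HIT, L1-HIT, L1-HIT, L1-HIT, MISS, MISS, VC-HIT, MISS, MISS, VC-HIT]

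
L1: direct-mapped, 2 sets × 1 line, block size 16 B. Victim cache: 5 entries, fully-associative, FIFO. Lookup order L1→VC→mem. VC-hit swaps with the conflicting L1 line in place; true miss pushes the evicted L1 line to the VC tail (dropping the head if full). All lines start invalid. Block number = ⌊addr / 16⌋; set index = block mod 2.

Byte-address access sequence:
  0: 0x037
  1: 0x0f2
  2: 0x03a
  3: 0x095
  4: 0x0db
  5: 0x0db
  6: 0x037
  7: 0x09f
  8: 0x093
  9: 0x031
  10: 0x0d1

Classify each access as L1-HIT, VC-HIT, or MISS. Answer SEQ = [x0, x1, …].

  [0] addr=0x37 blk=3 s=1: MISS | VC []
  [1] addr=0xf2 blk=15 s=1: MISS | VC [3]
  [2] addr=0x3a blk=3 s=1: VC-HIT | VC [15]
  [3] addr=0x95 blk=9 s=1: MISS | VC [15, 3]
  [4] addr=0xdb blk=13 s=1: MISS | VC [15, 3, 9]
  [5] addr=0xdb blk=13 s=1: L1-HIT | VC [15, 3, 9]
  [6] addr=0x37 blk=3 s=1: VC-HIT | VC [15, 13, 9]
  [7] addr=0x9f blk=9 s=1: VC-HIT | VC [15, 13, 3]
  [8] addr=0x93 blk=9 s=1: L1-HIT | VC [15, 13, 3]
  [9] addr=0x31 blk=3 s=1: VC-HIT | VC [15, 13, 9]
  [10] addr=0xd1 blk=13 s=1: VC-HIT | VC [15, 3, 9]

SEQ = [MISS, MISS, VC-HIT, MISS, MISS, L1-HIT, VC-HIT, VC-HIT, L1-HIT, VC-HIT, VC-HIT]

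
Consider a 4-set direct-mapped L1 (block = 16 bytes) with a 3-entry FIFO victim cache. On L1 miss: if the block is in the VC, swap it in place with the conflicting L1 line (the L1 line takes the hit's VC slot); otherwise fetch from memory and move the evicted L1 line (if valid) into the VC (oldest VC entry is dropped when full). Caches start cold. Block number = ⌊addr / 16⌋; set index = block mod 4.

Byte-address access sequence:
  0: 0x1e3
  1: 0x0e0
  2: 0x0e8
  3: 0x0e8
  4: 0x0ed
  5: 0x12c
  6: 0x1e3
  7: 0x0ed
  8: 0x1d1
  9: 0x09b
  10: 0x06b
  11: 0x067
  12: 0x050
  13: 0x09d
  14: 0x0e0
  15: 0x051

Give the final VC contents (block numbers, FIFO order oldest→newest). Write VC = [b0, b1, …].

VC = [29, 6, 9]

#0 0x1e3→b30/s2 MISS; vc=[]
#1 0xe0→b14/s2 MISS; vc=[30]
#2 0xe8→b14/s2 L1-HIT; vc=[30]
#3 0xe8→b14/s2 L1-HIT; vc=[30]
#4 0xed→b14/s2 L1-HIT; vc=[30]
#5 0x12c→b18/s2 MISS; vc=[30,14]
#6 0x1e3→b30/s2 VC-HIT; vc=[18,14]
#7 0xed→b14/s2 VC-HIT; vc=[18,30]
#8 0x1d1→b29/s1 MISS; vc=[18,30]
#9 0x9b→b9/s1 MISS; vc=[18,30,29]
#10 0x6b→b6/s2 MISS; vc=[30,29,14]
#11 0x67→b6/s2 L1-HIT; vc=[30,29,14]
#12 0x50→b5/s1 MISS; vc=[29,14,9]
#13 0x9d→b9/s1 VC-HIT; vc=[29,14,5]
#14 0xe0→b14/s2 VC-HIT; vc=[29,6,5]
#15 0x51→b5/s1 VC-HIT; vc=[29,6,9]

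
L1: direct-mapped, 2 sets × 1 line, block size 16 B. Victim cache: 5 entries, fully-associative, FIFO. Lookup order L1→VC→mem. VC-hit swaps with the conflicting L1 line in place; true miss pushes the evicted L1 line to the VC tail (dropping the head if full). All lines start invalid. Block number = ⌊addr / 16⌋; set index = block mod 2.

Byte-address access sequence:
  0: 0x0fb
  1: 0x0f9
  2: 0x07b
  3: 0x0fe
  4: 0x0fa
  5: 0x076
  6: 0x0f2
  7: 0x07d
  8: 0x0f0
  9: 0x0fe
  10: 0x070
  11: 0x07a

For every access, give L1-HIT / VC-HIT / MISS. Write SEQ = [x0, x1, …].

SEQ = [MISS, L1-HIT, MISS, VC-HIT, L1-HIT, VC-HIT, VC-HIT, VC-HIT, VC-HIT, L1-HIT, VC-HIT, L1-HIT]

  [0] addr=0xfb blk=15 s=1: MISS | VC []
  [1] addr=0xf9 blk=15 s=1: L1-HIT | VC []
  [2] addr=0x7b blk=7 s=1: MISS | VC [15]
  [3] addr=0xfe blk=15 s=1: VC-HIT | VC [7]
  [4] addr=0xfa blk=15 s=1: L1-HIT | VC [7]
  [5] addr=0x76 blk=7 s=1: VC-HIT | VC [15]
  [6] addr=0xf2 blk=15 s=1: VC-HIT | VC [7]
  [7] addr=0x7d blk=7 s=1: VC-HIT | VC [15]
  [8] addr=0xf0 blk=15 s=1: VC-HIT | VC [7]
  [9] addr=0xfe blk=15 s=1: L1-HIT | VC [7]
  [10] addr=0x70 blk=7 s=1: VC-HIT | VC [15]
  [11] addr=0x7a blk=7 s=1: L1-HIT | VC [15]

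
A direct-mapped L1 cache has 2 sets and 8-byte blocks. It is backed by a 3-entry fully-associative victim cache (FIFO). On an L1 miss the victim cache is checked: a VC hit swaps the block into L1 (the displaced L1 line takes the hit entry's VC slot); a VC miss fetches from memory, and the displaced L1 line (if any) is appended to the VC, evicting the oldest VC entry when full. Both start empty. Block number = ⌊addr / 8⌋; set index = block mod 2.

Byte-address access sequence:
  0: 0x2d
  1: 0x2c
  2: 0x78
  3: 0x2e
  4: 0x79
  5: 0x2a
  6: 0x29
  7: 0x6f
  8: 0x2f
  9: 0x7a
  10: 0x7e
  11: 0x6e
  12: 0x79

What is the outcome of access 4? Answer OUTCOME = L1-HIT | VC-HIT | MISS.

#0 0x2d→b5/s1 MISS; vc=[]
#1 0x2c→b5/s1 L1-HIT; vc=[]
#2 0x78→b15/s1 MISS; vc=[5]
#3 0x2e→b5/s1 VC-HIT; vc=[15]
#4 0x79→b15/s1 VC-HIT; vc=[5]
#5 0x2a→b5/s1 VC-HIT; vc=[15]
#6 0x29→b5/s1 L1-HIT; vc=[15]
#7 0x6f→b13/s1 MISS; vc=[15,5]
#8 0x2f→b5/s1 VC-HIT; vc=[15,13]
#9 0x7a→b15/s1 VC-HIT; vc=[5,13]
#10 0x7e→b15/s1 L1-HIT; vc=[5,13]
#11 0x6e→b13/s1 VC-HIT; vc=[5,15]
#12 0x79→b15/s1 VC-HIT; vc=[5,13]

OUTCOME = VC-HIT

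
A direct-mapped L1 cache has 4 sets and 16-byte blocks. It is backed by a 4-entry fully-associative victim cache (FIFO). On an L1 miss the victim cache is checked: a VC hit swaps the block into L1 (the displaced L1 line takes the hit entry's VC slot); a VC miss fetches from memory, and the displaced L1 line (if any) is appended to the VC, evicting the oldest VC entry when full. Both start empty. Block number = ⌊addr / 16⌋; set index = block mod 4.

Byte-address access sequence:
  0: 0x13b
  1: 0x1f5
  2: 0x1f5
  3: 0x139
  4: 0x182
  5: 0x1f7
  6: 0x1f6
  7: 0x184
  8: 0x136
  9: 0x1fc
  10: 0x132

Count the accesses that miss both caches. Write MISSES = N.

MISSES = 3

  [0] addr=0x13b blk=19 s=3: MISS | VC []
  [1] addr=0x1f5 blk=31 s=3: MISS | VC [19]
  [2] addr=0x1f5 blk=31 s=3: L1-HIT | VC [19]
  [3] addr=0x139 blk=19 s=3: VC-HIT | VC [31]
  [4] addr=0x182 blk=24 s=0: MISS | VC [31]
  [5] addr=0x1f7 blk=31 s=3: VC-HIT | VC [19]
  [6] addr=0x1f6 blk=31 s=3: L1-HIT | VC [19]
  [7] addr=0x184 blk=24 s=0: L1-HIT | VC [19]
  [8] addr=0x136 blk=19 s=3: VC-HIT | VC [31]
  [9] addr=0x1fc blk=31 s=3: VC-HIT | VC [19]
  [10] addr=0x132 blk=19 s=3: VC-HIT | VC [31]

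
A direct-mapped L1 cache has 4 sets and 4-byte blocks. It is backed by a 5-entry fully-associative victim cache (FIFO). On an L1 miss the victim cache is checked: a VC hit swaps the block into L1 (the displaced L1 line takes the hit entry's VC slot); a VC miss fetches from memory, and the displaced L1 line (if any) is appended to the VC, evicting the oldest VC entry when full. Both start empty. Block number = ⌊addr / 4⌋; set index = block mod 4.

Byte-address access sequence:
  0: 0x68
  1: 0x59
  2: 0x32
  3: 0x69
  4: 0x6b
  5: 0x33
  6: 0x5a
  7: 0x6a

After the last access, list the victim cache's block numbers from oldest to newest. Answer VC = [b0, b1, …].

VC = [22]

0: 0x68 (blk 26, set 2) → MISS  vc=[]
1: 0x59 (blk 22, set 2) → MISS  vc=[26]
2: 0x32 (blk 12, set 0) → MISS  vc=[26]
3: 0x69 (blk 26, set 2) → VC-HIT  vc=[22]
4: 0x6b (blk 26, set 2) → L1-HIT  vc=[22]
5: 0x33 (blk 12, set 0) → L1-HIT  vc=[22]
6: 0x5a (blk 22, set 2) → VC-HIT  vc=[26]
7: 0x6a (blk 26, set 2) → VC-HIT  vc=[22]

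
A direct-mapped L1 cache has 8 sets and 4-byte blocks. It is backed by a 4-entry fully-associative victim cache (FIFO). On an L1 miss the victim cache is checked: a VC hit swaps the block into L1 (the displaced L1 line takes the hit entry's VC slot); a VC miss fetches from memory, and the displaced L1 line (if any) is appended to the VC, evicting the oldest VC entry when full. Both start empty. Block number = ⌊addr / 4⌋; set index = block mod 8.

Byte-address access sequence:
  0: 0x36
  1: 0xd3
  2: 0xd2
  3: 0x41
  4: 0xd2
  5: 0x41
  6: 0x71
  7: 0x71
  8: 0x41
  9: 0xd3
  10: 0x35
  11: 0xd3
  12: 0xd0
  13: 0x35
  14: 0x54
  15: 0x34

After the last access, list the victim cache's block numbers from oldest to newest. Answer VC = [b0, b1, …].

  [0] addr=0x36 blk=13 s=5: MISS | VC []
  [1] addr=0xd3 blk=52 s=4: MISS | VC []
  [2] addr=0xd2 blk=52 s=4: L1-HIT | VC []
  [3] addr=0x41 blk=16 s=0: MISS | VC []
  [4] addr=0xd2 blk=52 s=4: L1-HIT | VC []
  [5] addr=0x41 blk=16 s=0: L1-HIT | VC []
  [6] addr=0x71 blk=28 s=4: MISS | VC [52]
  [7] addr=0x71 blk=28 s=4: L1-HIT | VC [52]
  [8] addr=0x41 blk=16 s=0: L1-HIT | VC [52]
  [9] addr=0xd3 blk=52 s=4: VC-HIT | VC [28]
  [10] addr=0x35 blk=13 s=5: L1-HIT | VC [28]
  [11] addr=0xd3 blk=52 s=4: L1-HIT | VC [28]
  [12] addr=0xd0 blk=52 s=4: L1-HIT | VC [28]
  [13] addr=0x35 blk=13 s=5: L1-HIT | VC [28]
  [14] addr=0x54 blk=21 s=5: MISS | VC [28, 13]
  [15] addr=0x34 blk=13 s=5: VC-HIT | VC [28, 21]

VC = [28, 21]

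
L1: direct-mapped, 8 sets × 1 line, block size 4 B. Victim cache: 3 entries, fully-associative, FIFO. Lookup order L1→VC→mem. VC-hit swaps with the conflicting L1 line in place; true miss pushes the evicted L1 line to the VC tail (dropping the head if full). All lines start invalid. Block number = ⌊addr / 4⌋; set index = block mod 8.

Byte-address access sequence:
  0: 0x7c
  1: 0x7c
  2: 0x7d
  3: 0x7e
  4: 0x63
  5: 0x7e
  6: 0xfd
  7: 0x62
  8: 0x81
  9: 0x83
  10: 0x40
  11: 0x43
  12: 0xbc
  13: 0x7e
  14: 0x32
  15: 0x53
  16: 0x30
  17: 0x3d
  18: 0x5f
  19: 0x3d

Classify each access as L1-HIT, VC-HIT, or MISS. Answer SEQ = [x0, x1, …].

SEQ = [MISS, L1-HIT, L1-HIT, L1-HIT, MISS, L1-HIT, MISS, L1-HIT, MISS, L1-HIT, MISS, L1-HIT, MISS, MISS, MISS, MISS, VC-HIT, MISS, MISS, VC-HIT]

#0 0x7c→b31/s7 MISS; vc=[]
#1 0x7c→b31/s7 L1-HIT; vc=[]
#2 0x7d→b31/s7 L1-HIT; vc=[]
#3 0x7e→b31/s7 L1-HIT; vc=[]
#4 0x63→b24/s0 MISS; vc=[]
#5 0x7e→b31/s7 L1-HIT; vc=[]
#6 0xfd→b63/s7 MISS; vc=[31]
#7 0x62→b24/s0 L1-HIT; vc=[31]
#8 0x81→b32/s0 MISS; vc=[31,24]
#9 0x83→b32/s0 L1-HIT; vc=[31,24]
#10 0x40→b16/s0 MISS; vc=[31,24,32]
#11 0x43→b16/s0 L1-HIT; vc=[31,24,32]
#12 0xbc→b47/s7 MISS; vc=[24,32,63]
#13 0x7e→b31/s7 MISS; vc=[32,63,47]
#14 0x32→b12/s4 MISS; vc=[32,63,47]
#15 0x53→b20/s4 MISS; vc=[63,47,12]
#16 0x30→b12/s4 VC-HIT; vc=[63,47,20]
#17 0x3d→b15/s7 MISS; vc=[47,20,31]
#18 0x5f→b23/s7 MISS; vc=[20,31,15]
#19 0x3d→b15/s7 VC-HIT; vc=[20,31,23]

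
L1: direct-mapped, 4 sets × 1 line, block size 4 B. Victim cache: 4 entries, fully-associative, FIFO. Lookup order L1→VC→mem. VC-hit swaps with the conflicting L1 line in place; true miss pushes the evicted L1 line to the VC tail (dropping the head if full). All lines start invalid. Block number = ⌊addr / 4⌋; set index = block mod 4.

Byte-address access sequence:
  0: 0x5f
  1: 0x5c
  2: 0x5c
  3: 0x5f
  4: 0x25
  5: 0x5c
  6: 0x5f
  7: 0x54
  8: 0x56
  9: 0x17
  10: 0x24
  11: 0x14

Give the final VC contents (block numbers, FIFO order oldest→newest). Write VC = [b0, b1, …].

VC = [9, 21]

0: 0x5f (blk 23, set 3) → MISS  vc=[]
1: 0x5c (blk 23, set 3) → L1-HIT  vc=[]
2: 0x5c (blk 23, set 3) → L1-HIT  vc=[]
3: 0x5f (blk 23, set 3) → L1-HIT  vc=[]
4: 0x25 (blk 9, set 1) → MISS  vc=[]
5: 0x5c (blk 23, set 3) → L1-HIT  vc=[]
6: 0x5f (blk 23, set 3) → L1-HIT  vc=[]
7: 0x54 (blk 21, set 1) → MISS  vc=[9]
8: 0x56 (blk 21, set 1) → L1-HIT  vc=[9]
9: 0x17 (blk 5, set 1) → MISS  vc=[9, 21]
10: 0x24 (blk 9, set 1) → VC-HIT  vc=[5, 21]
11: 0x14 (blk 5, set 1) → VC-HIT  vc=[9, 21]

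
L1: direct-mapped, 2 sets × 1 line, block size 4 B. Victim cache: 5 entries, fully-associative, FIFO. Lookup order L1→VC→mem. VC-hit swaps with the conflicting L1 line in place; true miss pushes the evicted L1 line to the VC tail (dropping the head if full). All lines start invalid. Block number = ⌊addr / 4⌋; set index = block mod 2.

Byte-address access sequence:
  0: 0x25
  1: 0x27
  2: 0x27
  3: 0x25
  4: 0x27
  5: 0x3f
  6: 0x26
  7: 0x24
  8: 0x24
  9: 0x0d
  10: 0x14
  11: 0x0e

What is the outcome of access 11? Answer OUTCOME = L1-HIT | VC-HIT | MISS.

0: 0x25 (blk 9, set 1) → MISS  vc=[]
1: 0x27 (blk 9, set 1) → L1-HIT  vc=[]
2: 0x27 (blk 9, set 1) → L1-HIT  vc=[]
3: 0x25 (blk 9, set 1) → L1-HIT  vc=[]
4: 0x27 (blk 9, set 1) → L1-HIT  vc=[]
5: 0x3f (blk 15, set 1) → MISS  vc=[9]
6: 0x26 (blk 9, set 1) → VC-HIT  vc=[15]
7: 0x24 (blk 9, set 1) → L1-HIT  vc=[15]
8: 0x24 (blk 9, set 1) → L1-HIT  vc=[15]
9: 0xd (blk 3, set 1) → MISS  vc=[15, 9]
10: 0x14 (blk 5, set 1) → MISS  vc=[15, 9, 3]
11: 0xe (blk 3, set 1) → VC-HIT  vc=[15, 9, 5]

OUTCOME = VC-HIT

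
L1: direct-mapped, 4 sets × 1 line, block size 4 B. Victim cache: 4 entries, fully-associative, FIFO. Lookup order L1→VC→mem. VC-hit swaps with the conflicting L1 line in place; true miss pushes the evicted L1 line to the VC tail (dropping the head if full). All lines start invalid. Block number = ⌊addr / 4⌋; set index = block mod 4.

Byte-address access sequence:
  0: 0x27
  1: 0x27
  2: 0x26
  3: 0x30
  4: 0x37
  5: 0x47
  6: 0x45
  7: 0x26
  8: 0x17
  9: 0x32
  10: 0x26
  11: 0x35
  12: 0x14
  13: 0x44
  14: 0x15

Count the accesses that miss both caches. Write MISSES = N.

MISSES = 5

#0 0x27→b9/s1 MISS; vc=[]
#1 0x27→b9/s1 L1-HIT; vc=[]
#2 0x26→b9/s1 L1-HIT; vc=[]
#3 0x30→b12/s0 MISS; vc=[]
#4 0x37→b13/s1 MISS; vc=[9]
#5 0x47→b17/s1 MISS; vc=[9,13]
#6 0x45→b17/s1 L1-HIT; vc=[9,13]
#7 0x26→b9/s1 VC-HIT; vc=[17,13]
#8 0x17→b5/s1 MISS; vc=[17,13,9]
#9 0x32→b12/s0 L1-HIT; vc=[17,13,9]
#10 0x26→b9/s1 VC-HIT; vc=[17,13,5]
#11 0x35→b13/s1 VC-HIT; vc=[17,9,5]
#12 0x14→b5/s1 VC-HIT; vc=[17,9,13]
#13 0x44→b17/s1 VC-HIT; vc=[5,9,13]
#14 0x15→b5/s1 VC-HIT; vc=[17,9,13]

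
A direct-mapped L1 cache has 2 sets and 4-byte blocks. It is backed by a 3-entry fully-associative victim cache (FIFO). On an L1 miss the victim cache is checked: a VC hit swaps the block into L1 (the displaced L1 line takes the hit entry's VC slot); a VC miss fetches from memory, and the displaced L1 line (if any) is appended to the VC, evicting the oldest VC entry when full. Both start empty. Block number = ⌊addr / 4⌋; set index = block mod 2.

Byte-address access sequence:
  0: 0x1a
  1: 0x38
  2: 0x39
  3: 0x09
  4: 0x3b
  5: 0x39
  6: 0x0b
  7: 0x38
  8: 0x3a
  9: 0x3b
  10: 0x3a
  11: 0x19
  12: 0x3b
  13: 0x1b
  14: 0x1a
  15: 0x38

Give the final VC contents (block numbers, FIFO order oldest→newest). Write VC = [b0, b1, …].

  [0] addr=0x1a blk=6 s=0: MISS | VC []
  [1] addr=0x38 blk=14 s=0: MISS | VC [6]
  [2] addr=0x39 blk=14 s=0: L1-HIT | VC [6]
  [3] addr=0x9 blk=2 s=0: MISS | VC [6, 14]
  [4] addr=0x3b blk=14 s=0: VC-HIT | VC [6, 2]
  [5] addr=0x39 blk=14 s=0: L1-HIT | VC [6, 2]
  [6] addr=0xb blk=2 s=0: VC-HIT | VC [6, 14]
  [7] addr=0x38 blk=14 s=0: VC-HIT | VC [6, 2]
  [8] addr=0x3a blk=14 s=0: L1-HIT | VC [6, 2]
  [9] addr=0x3b blk=14 s=0: L1-HIT | VC [6, 2]
  [10] addr=0x3a blk=14 s=0: L1-HIT | VC [6, 2]
  [11] addr=0x19 blk=6 s=0: VC-HIT | VC [14, 2]
  [12] addr=0x3b blk=14 s=0: VC-HIT | VC [6, 2]
  [13] addr=0x1b blk=6 s=0: VC-HIT | VC [14, 2]
  [14] addr=0x1a blk=6 s=0: L1-HIT | VC [14, 2]
  [15] addr=0x38 blk=14 s=0: VC-HIT | VC [6, 2]

VC = [6, 2]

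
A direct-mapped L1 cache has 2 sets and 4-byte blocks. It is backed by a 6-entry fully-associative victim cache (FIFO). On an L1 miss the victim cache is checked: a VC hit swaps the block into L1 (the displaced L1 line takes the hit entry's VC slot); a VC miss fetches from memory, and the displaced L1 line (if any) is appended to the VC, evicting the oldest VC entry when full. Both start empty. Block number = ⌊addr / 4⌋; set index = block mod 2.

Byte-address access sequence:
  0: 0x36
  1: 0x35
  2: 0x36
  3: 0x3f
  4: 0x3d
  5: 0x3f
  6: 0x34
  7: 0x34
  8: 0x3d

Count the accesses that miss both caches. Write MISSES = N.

MISSES = 2

0: 0x36 (blk 13, set 1) → MISS  vc=[]
1: 0x35 (blk 13, set 1) → L1-HIT  vc=[]
2: 0x36 (blk 13, set 1) → L1-HIT  vc=[]
3: 0x3f (blk 15, set 1) → MISS  vc=[13]
4: 0x3d (blk 15, set 1) → L1-HIT  vc=[13]
5: 0x3f (blk 15, set 1) → L1-HIT  vc=[13]
6: 0x34 (blk 13, set 1) → VC-HIT  vc=[15]
7: 0x34 (blk 13, set 1) → L1-HIT  vc=[15]
8: 0x3d (blk 15, set 1) → VC-HIT  vc=[13]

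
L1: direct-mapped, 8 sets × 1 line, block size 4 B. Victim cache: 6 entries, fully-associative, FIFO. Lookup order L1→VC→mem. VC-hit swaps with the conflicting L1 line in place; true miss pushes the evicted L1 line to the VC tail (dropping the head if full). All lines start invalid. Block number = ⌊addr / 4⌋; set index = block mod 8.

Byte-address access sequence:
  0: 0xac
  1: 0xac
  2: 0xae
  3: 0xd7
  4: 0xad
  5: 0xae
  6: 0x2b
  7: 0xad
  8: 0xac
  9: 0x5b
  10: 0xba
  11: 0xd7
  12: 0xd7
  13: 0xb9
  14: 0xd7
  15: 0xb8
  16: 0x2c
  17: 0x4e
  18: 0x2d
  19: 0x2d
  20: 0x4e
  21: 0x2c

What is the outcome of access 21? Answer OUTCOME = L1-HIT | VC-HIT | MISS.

  [0] addr=0xac blk=43 s=3: MISS | VC []
  [1] addr=0xac blk=43 s=3: L1-HIT | VC []
  [2] addr=0xae blk=43 s=3: L1-HIT | VC []
  [3] addr=0xd7 blk=53 s=5: MISS | VC []
  [4] addr=0xad blk=43 s=3: L1-HIT | VC []
  [5] addr=0xae blk=43 s=3: L1-HIT | VC []
  [6] addr=0x2b blk=10 s=2: MISS | VC []
  [7] addr=0xad blk=43 s=3: L1-HIT | VC []
  [8] addr=0xac blk=43 s=3: L1-HIT | VC []
  [9] addr=0x5b blk=22 s=6: MISS | VC []
  [10] addr=0xba blk=46 s=6: MISS | VC [22]
  [11] addr=0xd7 blk=53 s=5: L1-HIT | VC [22]
  [12] addr=0xd7 blk=53 s=5: L1-HIT | VC [22]
  [13] addr=0xb9 blk=46 s=6: L1-HIT | VC [22]
  [14] addr=0xd7 blk=53 s=5: L1-HIT | VC [22]
  [15] addr=0xb8 blk=46 s=6: L1-HIT | VC [22]
  [16] addr=0x2c blk=11 s=3: MISS | VC [22, 43]
  [17] addr=0x4e blk=19 s=3: MISS | VC [22, 43, 11]
  [18] addr=0x2d blk=11 s=3: VC-HIT | VC [22, 43, 19]
  [19] addr=0x2d blk=11 s=3: L1-HIT | VC [22, 43, 19]
  [20] addr=0x4e blk=19 s=3: VC-HIT | VC [22, 43, 11]
  [21] addr=0x2c blk=11 s=3: VC-HIT | VC [22, 43, 19]

OUTCOME = VC-HIT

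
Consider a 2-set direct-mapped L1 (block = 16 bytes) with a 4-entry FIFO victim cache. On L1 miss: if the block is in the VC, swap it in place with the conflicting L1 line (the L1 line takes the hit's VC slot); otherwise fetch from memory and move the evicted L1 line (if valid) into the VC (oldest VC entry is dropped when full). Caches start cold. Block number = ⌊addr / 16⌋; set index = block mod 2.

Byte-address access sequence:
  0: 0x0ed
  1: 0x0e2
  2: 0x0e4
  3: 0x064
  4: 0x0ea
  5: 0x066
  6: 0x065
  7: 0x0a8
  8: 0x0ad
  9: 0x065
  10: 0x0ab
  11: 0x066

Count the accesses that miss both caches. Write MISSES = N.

MISSES = 3

  [0] addr=0xed blk=14 s=0: MISS | VC []
  [1] addr=0xe2 blk=14 s=0: L1-HIT | VC []
  [2] addr=0xe4 blk=14 s=0: L1-HIT | VC []
  [3] addr=0x64 blk=6 s=0: MISS | VC [14]
  [4] addr=0xea blk=14 s=0: VC-HIT | VC [6]
  [5] addr=0x66 blk=6 s=0: VC-HIT | VC [14]
  [6] addr=0x65 blk=6 s=0: L1-HIT | VC [14]
  [7] addr=0xa8 blk=10 s=0: MISS | VC [14, 6]
  [8] addr=0xad blk=10 s=0: L1-HIT | VC [14, 6]
  [9] addr=0x65 blk=6 s=0: VC-HIT | VC [14, 10]
  [10] addr=0xab blk=10 s=0: VC-HIT | VC [14, 6]
  [11] addr=0x66 blk=6 s=0: VC-HIT | VC [14, 10]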